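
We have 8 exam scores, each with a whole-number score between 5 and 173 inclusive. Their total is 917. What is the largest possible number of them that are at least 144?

6

If k of the values are ≥ 144, the total is ≥ 144k + 5(8 − k).
Setting 144k + 5(8 − k) ≤ 917 gives 139k ≤ 877, so k ≤ 6.
k = 6 is achieved by 6 values at 144 and 2 at 5, total 874; add 43 to one value (staying below 144) to reach 917.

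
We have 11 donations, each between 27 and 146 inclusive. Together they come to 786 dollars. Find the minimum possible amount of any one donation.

Minimizing one value means maximizing the remaining 10.
The other 10 can take up 10 × 146 = 1460 ≥ 786 − 27, so one donation can sit at its floor of 27.
Achievable: one at 27 and the other 10 totalling 759, which fits since 10 × 27 ≤ 759 ≤ 10 × 146.

27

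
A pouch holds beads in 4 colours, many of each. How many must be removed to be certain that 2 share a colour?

5

You could draw 1 of every colour without reaching 2 of any — 4 in all.
One more forces 2 of some colour, so 4 + 1 = 5.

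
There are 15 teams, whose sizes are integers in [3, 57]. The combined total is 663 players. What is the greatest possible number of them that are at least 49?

13

If k of the values are ≥ 49, the total is ≥ 49k + 3(15 − k).
Setting 49k + 3(15 − k) ≤ 663 gives 46k ≤ 618, so k ≤ 13.
k = 13 is achieved by 13 values at 49 and 2 at 3, total 643; add 20 to one value (staying below 49) to reach 663.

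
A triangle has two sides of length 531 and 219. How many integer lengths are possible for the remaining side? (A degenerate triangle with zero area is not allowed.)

437

The triangle inequality gives |531 − 219| < c < 531 + 219, i.e. 312 < c < 750.
So c can be any integer from 313 to 749: 437 values.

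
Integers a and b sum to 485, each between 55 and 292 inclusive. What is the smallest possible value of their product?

56356

For a fixed sum, ab is smallest when a and b are as far apart as possible.
The extreme feasible split is a = 193, b = 292, giving ab = 56356.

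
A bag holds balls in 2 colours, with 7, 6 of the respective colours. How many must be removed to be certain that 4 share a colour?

In the worst case you take as many as possible of each colour without reaching 4: 3 + 3 = 6.
The next one must give 4 of some colour, so 6 + 1 = 7.

7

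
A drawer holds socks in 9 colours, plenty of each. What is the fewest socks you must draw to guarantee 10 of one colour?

82

You could draw 9 of every colour without reaching 10 of any — 81 in all.
One more forces 10 of some colour, so 81 + 1 = 82.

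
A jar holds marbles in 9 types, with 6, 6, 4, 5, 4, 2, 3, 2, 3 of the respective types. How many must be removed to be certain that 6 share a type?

In the worst case you take as many as possible of each type without reaching 6: 5 + 5 + 4 + 5 + 4 + 2 + 3 + 2 + 3 = 33.
The next one must give 6 of some type, so 33 + 1 = 34.

34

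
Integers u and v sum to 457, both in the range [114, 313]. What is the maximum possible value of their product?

With u + v fixed, uv peaks when the two are closest together.
Taking u = 228 and v = 229 (both in [114, 313]) gives uv = 52212.

52212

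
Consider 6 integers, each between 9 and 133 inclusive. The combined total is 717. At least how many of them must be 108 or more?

3

Suppose at most 6 − j of them reach 108; then j values are ≤ 107 and the rest ≤ 133.
The total is then ≤ 107·j + 133·(6 − j) = 798 − 26j. For this to be ≥ 717 we need j ≤ 3, so at least 6 − 3 = 3 must reach 108.
Exactly 3 works: 3 values at 133 and 3 at 107 total 720; lower one of the high values by 3 (still ≥ 108) to hit 717.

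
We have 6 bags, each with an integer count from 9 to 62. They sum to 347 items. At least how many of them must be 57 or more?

2

If only k of them are at least 57, the other 6 − k are at most 56, so the total is at most k·62 + (6 − k)·56.
This must reach 347, so k·62 + (6 − k)·56 ≥ 347, giving k ≥ 2.
Exactly 2 works: 2 values at 62 and 4 at 56 total 348; lower one of the high values by 1 (still ≥ 57) to hit 347.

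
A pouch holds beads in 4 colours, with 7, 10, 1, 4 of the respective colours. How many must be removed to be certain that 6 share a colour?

16

In the worst case you take as many as possible of each colour without reaching 6: 5 + 5 + 1 + 4 = 15.
The next one must give 6 of some colour, so 15 + 1 = 16.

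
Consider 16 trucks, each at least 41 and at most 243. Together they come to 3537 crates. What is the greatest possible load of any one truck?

Maximizing one value means minimizing the remaining 15.
The other 15 contribute at least 15 × 41 = 615, leaving at most 3537 − 615 = 2922.
But each truck is capped at 243, so the maximum is 243.
Achievable: one at 243 and the other 15 totalling 3294, which fits since 15 × 41 ≤ 3294 ≤ 15 × 243.

243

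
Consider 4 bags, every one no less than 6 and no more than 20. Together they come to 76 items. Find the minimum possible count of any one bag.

16

To make one bag as small as possible, make the other 3 as large as possible.
The other 3 contribute at most 3 × 20 = 60, leaving at least 76 − 60 = 16.
Since 16 ≥ 6, this is achievable: one at 16 and 3 at 20.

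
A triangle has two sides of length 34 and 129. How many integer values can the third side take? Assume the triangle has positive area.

67

The triangle inequality gives |34 − 129| < c < 34 + 129, i.e. 95 < c < 163.
So c can be any integer from 96 to 162: 67 values.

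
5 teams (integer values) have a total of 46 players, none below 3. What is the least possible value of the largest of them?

10

The 5 values sum to 46, so their maximum is at least ⌈46/5⌉ = 10.
Taking 4 copies of 9 and 1 copy of 10 gives exactly 46, so 10 is attained.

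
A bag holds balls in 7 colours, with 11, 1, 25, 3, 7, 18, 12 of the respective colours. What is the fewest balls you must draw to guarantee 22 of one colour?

In the worst case you take as many as possible of each colour without reaching 22: 11 + 1 + 21 + 3 + 7 + 18 + 12 = 73.
The next one must give 22 of some colour, so 73 + 1 = 74.

74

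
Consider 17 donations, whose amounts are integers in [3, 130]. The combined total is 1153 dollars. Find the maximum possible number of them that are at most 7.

Each value at 7 or below falls at least 130 − 7 = 123 short of the ceiling 130.
The ceiling total is 17 × 130 = 2210, and we need 1153, so at most ⌊(2210 − 1153)/123⌋ = 8 can be that low.
k = 8 is achieved by 8 values at 7 and 9 at 130, total 1226; lower one of the 130's by 73 (still > 7) to reach 1153.

8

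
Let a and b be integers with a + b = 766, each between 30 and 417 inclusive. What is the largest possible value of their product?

146689

ab = a(766 − a) is maximized when a is as near 766/2 as the bounds allow.
Taking a = 383 and b = 383 (both in [30, 417]) gives ab = 146689.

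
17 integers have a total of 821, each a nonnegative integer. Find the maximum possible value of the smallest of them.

The 17 values sum to 821, so their minimum is at most ⌊821/17⌋ = 48.
Achievable: 12 of them at 48 and 5 at 49 total 821.

48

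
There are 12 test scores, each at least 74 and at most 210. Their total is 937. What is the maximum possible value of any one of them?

123

To make one score as large as possible, make the other 11 as small as possible.
The other 11 contribute at least 11 × 74 = 814, leaving at most 937 − 814 = 123.
Since 123 ≤ 210, this is achievable: one at 123 and 11 at 74.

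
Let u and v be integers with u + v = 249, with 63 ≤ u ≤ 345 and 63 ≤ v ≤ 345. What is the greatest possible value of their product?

With u + v fixed, uv peaks when the two are closest together.
Taking u = 124 and v = 125 (both in [63, 345]) gives uv = 15500.

15500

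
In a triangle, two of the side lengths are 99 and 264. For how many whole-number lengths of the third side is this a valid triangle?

The triangle inequality gives |99 − 264| < c < 99 + 264, i.e. 165 < c < 363.
So c can be any integer from 166 to 362: 197 values.

197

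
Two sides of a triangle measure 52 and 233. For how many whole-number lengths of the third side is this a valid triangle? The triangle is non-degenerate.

The triangle inequality gives |52 − 233| < c < 52 + 233, i.e. 181 < c < 285.
So c can be any integer from 182 to 284: 103 values.

103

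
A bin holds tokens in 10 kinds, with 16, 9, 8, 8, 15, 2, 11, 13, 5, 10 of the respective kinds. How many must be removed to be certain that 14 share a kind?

In the worst case you take as many as possible of each kind without reaching 14: 13 + 9 + 8 + 8 + 13 + 2 + 11 + 13 + 5 + 10 = 92.
The next one must give 14 of some kind, so 92 + 1 = 93.

93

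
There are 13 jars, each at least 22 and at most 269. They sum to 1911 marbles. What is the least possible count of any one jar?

22

To make one jar as small as possible, make the other 12 as large as possible.
The other 12 can take up 12 × 269 = 3228 ≥ 1911 − 22, so one jar can sit at its floor of 22.
Achievable: one at 22 and the other 12 totalling 1889, which fits since 12 × 22 ≤ 1889 ≤ 12 × 269.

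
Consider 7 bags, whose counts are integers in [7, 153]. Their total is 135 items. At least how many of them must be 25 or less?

If only k of them are at most 25, the other 7 − k are at least 26, so the total is at least (7 − k)·26 + k·7.
This is ≤ 135, so (7 − k)·26 + 7k ≤ 135, which gives k ≥ 3.
Exactly 3 works: 3 values at 7 and 4 at 26 total 125; raise one of the low values by 10 (still ≤ 25) to hit 135.

3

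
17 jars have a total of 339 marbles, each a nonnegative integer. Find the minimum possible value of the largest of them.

The 17 values sum to 339, so their maximum is at least ⌈339/17⌉ = 20.
Achievable: 16 of them at 20 and 1 at 19 total 339.

20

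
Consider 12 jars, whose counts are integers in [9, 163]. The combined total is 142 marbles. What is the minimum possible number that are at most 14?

Let j be the number exceeding 14. Then the total is ≥ 15·j + 9·(12 − j) = 108 + 6j.
So 6j ≤ 34 and j ≤ 5; hence at least 12 − 5 = 7 are ≤ 14.
Exactly 7 works: 7 values at 9 and 5 at 15 total 138; raise one of the low values by 4 (still ≤ 14) to hit 142.

7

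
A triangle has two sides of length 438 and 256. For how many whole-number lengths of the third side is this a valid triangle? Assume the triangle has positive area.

The triangle inequality gives |438 − 256| < c < 438 + 256, i.e. 182 < c < 694.
So c can be any integer from 183 to 693: 511 values.

511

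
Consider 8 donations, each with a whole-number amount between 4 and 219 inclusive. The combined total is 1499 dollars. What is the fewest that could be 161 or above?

Each value short of 161 is at most 160, costing at least 219 − 160 = 59 against the maximum total of 1752.
We can afford to lose at most 1752 − 1499 = 253, so at most ⌊253/59⌋ = 4 fall short, and at least 4 are ≥ 161.
Exactly 4 works: 4 values at 219 and 4 at 160 total 1516; lower one of the high values by 17 (still ≥ 161) to hit 1499.

4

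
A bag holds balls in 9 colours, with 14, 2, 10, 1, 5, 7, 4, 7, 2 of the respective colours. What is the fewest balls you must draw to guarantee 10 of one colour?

In the worst case you take as many as possible of each colour without reaching 10: 9 + 2 + 9 + 1 + 5 + 7 + 4 + 7 + 2 = 46.
The next one must give 10 of some colour, so 46 + 1 = 47.

47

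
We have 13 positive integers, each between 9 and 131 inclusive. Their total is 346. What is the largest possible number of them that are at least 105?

2

If k of the values are ≥ 105, the total is ≥ 105k + 9(13 − k).
Setting 105k + 9(13 − k) ≤ 346 gives 96k ≤ 229, so k ≤ 2.
k = 2 is achieved by 2 values at 105 and 11 at 9, total 309; add 37 to one value (staying below 105) to reach 346.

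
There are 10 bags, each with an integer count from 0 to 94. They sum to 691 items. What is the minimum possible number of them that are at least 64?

2

Each value short of 64 is at most 63, costing at least 94 − 63 = 31 against the maximum total of 940.
We can afford to lose at most 940 − 691 = 249, so at most ⌊249/31⌋ = 8 fall short, and at least 2 are ≥ 64.
Exactly 2 works: 2 values at 94 and 8 at 63 total 692; lower one of the high values by 1 (still ≥ 64) to hit 691.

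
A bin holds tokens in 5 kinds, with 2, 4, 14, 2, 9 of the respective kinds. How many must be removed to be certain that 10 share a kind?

27

In the worst case you take as many as possible of each kind without reaching 10: 2 + 4 + 9 + 2 + 9 = 26.
The next one must give 10 of some kind, so 26 + 1 = 27.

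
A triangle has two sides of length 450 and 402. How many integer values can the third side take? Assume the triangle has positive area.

803

The triangle inequality gives |450 − 402| < c < 450 + 402, i.e. 48 < c < 852.
So c can be any integer from 49 to 851: 803 values.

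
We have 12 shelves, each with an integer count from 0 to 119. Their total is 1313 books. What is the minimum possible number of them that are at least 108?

Suppose at most 12 − j of them reach 108; then j values are ≤ 107 and the rest ≤ 119.
The total is then ≤ 107·j + 119·(12 − j) = 1428 − 12j. For this to be ≥ 1313 we need j ≤ 9, so at least 12 − 9 = 3 must reach 108.
Exactly 3 works: 3 values at 119 and 9 at 107 total 1320; lower one of the high values by 7 (still ≥ 108) to hit 1313.

3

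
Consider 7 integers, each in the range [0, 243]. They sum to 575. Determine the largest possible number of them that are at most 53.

5

Each value at 53 or below falls at least 243 − 53 = 190 short of the ceiling 243.
The ceiling total is 7 × 243 = 1701, and we need 575, so at most ⌊(1701 − 575)/190⌋ = 5 can be that low.
k = 5 is achieved by 5 values at 53 and 2 at 243, total 751; lower one of the 243's by 176 (still > 53) to reach 575.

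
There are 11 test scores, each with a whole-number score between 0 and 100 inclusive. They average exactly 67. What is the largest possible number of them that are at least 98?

The total is 11 × 67 = 737.
If k of the values are ≥ 98, the total is ≥ 98k + 0(11 − k).
Setting 98k + 0(11 − k) ≤ 737 gives 98k ≤ 737, so k ≤ 7.
k = 7 is achieved by 7 values at 98 and 4 at 0, total 686; add 51 to one value (staying below 98) to reach 737.

7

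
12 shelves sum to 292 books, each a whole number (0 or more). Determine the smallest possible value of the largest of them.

The average is 292/12 > 24, so not all 12 can be 24 or less; the largest is ≥ 25.
Equality holds with 4 values of 25 and 8 values of 24.

25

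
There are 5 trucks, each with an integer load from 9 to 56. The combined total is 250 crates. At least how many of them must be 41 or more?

If only k of them are at least 41, the other 5 − k are at most 40, so the total is at most k·56 + (5 − k)·40.
This must reach 250, so k·56 + (5 − k)·40 ≥ 250, giving k ≥ 4.
Exactly 4 works: 4 values at 56 and 1 at 40 total 264; lower one of the high values by 14 (still ≥ 41) to hit 250.

4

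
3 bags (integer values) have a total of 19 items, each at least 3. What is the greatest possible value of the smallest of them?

6

The 3 values sum to 19, so their minimum is at most ⌊19/3⌋ = 6.
Equality holds with 2 values of 6 and 1 value of 7.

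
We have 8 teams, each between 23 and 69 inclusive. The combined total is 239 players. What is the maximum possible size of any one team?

69

To make one team as large as possible, make the other 7 as small as possible.
The other 7 contribute at least 7 × 23 = 161, leaving at most 239 − 161 = 78.
But each team is capped at 69, so the maximum is 69.
Achievable: one at 69 and the other 7 totalling 170, which fits since 7 × 23 ≤ 170 ≤ 7 × 69.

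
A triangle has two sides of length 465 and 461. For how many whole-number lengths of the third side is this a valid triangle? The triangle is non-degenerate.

The triangle inequality gives |465 − 461| < c < 465 + 461, i.e. 4 < c < 926.
So c can be any integer from 5 to 925: 921 values.

921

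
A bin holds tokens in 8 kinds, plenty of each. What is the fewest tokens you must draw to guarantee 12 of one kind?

You could draw 11 of every kind without reaching 12 of any — 88 in all.
One more forces 12 of some kind, so 88 + 1 = 89.

89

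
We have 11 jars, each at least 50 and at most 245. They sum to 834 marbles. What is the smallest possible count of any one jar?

50

To make one jar as small as possible, make the other 10 as large as possible.
The other 10 can take up 10 × 245 = 2450 ≥ 834 − 50, so one jar can sit at its floor of 50.
Achievable: one at 50 and the other 10 totalling 784, which fits since 10 × 50 ≤ 784 ≤ 10 × 245.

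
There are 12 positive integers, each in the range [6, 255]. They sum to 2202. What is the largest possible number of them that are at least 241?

With k values at 241 or above and the rest at least 6, the sum is at least 72 + 235k.
Since the sum is 2202, we need 235k ≤ 2130, i.e. k ≤ 9.
k = 9 is achieved by 9 values at 241 and 3 at 6, total 2187; add 15 to one value (staying below 241) to reach 2202.

9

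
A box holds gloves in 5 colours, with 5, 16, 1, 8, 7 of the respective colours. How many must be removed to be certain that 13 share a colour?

34

In the worst case you take as many as possible of each colour without reaching 13: 5 + 12 + 1 + 8 + 7 = 33.
The next one must give 13 of some colour, so 33 + 1 = 34.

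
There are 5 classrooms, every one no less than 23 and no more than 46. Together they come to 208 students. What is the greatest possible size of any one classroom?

To make one classroom as large as possible, make the other 4 as small as possible.
The other 4 contribute at least 4 × 23 = 92, leaving at most 208 − 92 = 116.
But each classroom is capped at 46, so the maximum is 46.
Achievable: one at 46 and the other 4 totalling 162, which fits since 4 × 23 ≤ 162 ≤ 4 × 46.

46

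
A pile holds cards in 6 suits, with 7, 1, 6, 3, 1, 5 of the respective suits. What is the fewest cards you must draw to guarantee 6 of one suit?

21

In the worst case you take as many as possible of each suit without reaching 6: 5 + 1 + 5 + 3 + 1 + 5 = 20.
The next one must give 6 of some suit, so 20 + 1 = 21.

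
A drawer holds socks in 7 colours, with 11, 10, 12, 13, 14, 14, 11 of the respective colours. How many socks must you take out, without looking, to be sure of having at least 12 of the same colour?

77

In the worst case you take as many as possible of each colour without reaching 12: 11 + 10 + 11 + 11 + 11 + 11 + 11 = 76.
The next one must give 12 of some colour, so 76 + 1 = 77.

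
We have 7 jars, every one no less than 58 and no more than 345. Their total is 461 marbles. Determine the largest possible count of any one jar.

113

Maximizing one value means minimizing the remaining 6.
The other 6 contribute at least 6 × 58 = 348, leaving at most 461 − 348 = 113.
Since 113 ≤ 345, this is achievable: one at 113 and 6 at 58.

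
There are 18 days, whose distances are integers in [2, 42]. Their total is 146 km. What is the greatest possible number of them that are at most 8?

Each value at 8 or below falls at least 42 − 8 = 34 short of the ceiling 42.
The ceiling total is 18 × 42 = 756, and we need 146, so at most ⌊(756 − 146)/34⌋ = 17 can be that low.
k = 17 is achieved by 17 values at 8 and 1 at 42, total 178; lower one of the 42's by 32 (still > 8) to reach 146.

17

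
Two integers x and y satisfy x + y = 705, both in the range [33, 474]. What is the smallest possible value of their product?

109494

For a fixed sum, xy is smallest when x and y are as far apart as possible.
The extreme feasible split is x = 231, y = 474, giving xy = 109494.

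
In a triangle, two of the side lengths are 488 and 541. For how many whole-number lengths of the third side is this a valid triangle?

The triangle inequality gives |488 − 541| < c < 488 + 541, i.e. 53 < c < 1029.
So c can be any integer from 54 to 1028: 975 values.

975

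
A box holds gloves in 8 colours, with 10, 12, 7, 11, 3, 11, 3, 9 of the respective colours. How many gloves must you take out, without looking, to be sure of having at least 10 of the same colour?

59

In the worst case you take as many as possible of each colour without reaching 10: 9 + 9 + 7 + 9 + 3 + 9 + 3 + 9 = 58.
The next one must give 10 of some colour, so 58 + 1 = 59.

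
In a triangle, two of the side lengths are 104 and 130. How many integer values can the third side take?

The triangle inequality gives |104 − 130| < c < 104 + 130, i.e. 26 < c < 234.
So c can be any integer from 27 to 233: 207 values.

207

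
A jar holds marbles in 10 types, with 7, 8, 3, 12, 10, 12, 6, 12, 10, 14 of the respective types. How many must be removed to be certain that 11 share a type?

85

In the worst case you take as many as possible of each type without reaching 11: 7 + 8 + 3 + 10 + 10 + 10 + 6 + 10 + 10 + 10 = 84.
The next one must give 11 of some type, so 84 + 1 = 85.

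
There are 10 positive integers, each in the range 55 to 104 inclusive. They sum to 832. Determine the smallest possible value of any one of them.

Minimizing one value means maximizing the remaining 9.
The other 9 can take up 9 × 104 = 936 ≥ 832 − 55, so one integer can sit at its floor of 55.
Achievable: one at 55 and the other 9 totalling 777, which fits since 9 × 55 ≤ 777 ≤ 9 × 104.

55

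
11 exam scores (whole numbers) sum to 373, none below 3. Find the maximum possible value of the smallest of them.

33

If every one of the 11 were at least 34, the total would be at least 11 × 34 = 374 > 373.
Taking 1 copy of 33 and 10 copies of 34 gives exactly 373, so 33 is attained.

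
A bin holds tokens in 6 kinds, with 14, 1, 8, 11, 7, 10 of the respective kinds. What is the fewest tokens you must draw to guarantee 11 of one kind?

47

In the worst case you take as many as possible of each kind without reaching 11: 10 + 1 + 8 + 10 + 7 + 10 = 46.
The next one must give 11 of some kind, so 46 + 1 = 47.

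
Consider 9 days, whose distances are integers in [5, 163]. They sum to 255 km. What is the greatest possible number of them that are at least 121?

1

If k of the values are ≥ 121, the total is ≥ 121k + 5(9 − k).
Setting 121k + 5(9 − k) ≤ 255 gives 116k ≤ 210, so k ≤ 1.
k = 1 is achieved by 1 value at 121 and 8 at 5, total 161; add 94 to one value (staying below 121) to reach 255.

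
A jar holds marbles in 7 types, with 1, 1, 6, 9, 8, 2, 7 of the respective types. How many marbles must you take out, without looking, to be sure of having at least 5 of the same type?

In the worst case you take as many as possible of each type without reaching 5: 1 + 1 + 4 + 4 + 4 + 2 + 4 = 20.
The next one must give 5 of some type, so 20 + 1 = 21.

21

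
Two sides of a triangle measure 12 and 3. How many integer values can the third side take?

5

The triangle inequality gives |12 − 3| < c < 12 + 3, i.e. 9 < c < 15.
So c can be any integer from 10 to 14: 5 values.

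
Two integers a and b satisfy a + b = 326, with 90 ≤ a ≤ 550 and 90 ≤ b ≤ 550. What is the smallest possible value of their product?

ab = a(326 − a) is concave in a, so over [90, 236] it is minimized at an endpoint.
At the endpoint a = 90, b = 326 − 90 = 236, so ab = 90 × 236 = 21240.

21240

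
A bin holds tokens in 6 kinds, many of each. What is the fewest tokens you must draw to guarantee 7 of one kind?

You could draw 6 of every kind without reaching 7 of any — 36 in all.
One more forces 7 of some kind, so 36 + 1 = 37.

37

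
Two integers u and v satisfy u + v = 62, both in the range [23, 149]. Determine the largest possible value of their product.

With u + v fixed, uv peaks when the two are closest together.
Taking u = 31 and v = 31 (both in [23, 149]) gives uv = 961.

961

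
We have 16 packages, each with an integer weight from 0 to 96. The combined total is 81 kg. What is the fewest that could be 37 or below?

Each value above 37 is at least 38, contributing at least 38 − 0 = 38 above the floor 0.
The sum exceeds the floor total 0 by 81, so at most ⌊81/38⌋ = 2 exceed 37, and at least 14 are ≤ 37.
Exactly 14 works: 14 values at 0 and 2 at 38 total 76; raise one of the low values by 5 (still ≤ 37) to hit 81.

14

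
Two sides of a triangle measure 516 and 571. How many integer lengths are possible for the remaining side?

1031

The triangle inequality gives |516 − 571| < c < 516 + 571, i.e. 55 < c < 1087.
So c can be any integer from 56 to 1086: 1031 values.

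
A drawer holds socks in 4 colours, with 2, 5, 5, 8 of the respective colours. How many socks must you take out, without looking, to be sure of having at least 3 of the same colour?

9

In the worst case you take as many as possible of each colour without reaching 3: 2 + 2 + 2 + 2 = 8.
The next one must give 3 of some colour, so 8 + 1 = 9.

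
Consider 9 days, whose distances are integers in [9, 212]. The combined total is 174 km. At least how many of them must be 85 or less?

Each value above 85 is at least 86, contributing at least 86 − 9 = 77 above the floor 9.
The sum exceeds the floor total 81 by 93, so at most ⌊93/77⌋ = 1 exceed 85, and at least 8 are ≤ 85.
Exactly 8 works: 8 values at 9 and 1 at 86 total 158; raise one of the low values by 16 (still ≤ 85) to hit 174.

8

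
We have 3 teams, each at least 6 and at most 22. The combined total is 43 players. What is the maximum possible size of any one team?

22

Maximizing one value means minimizing the remaining 2.
The other 2 contribute at least 2 × 6 = 12, leaving at most 43 − 12 = 31.
But each team is capped at 22, so the maximum is 22.
Achievable: one at 22 and the other 2 totalling 21, which fits since 2 × 6 ≤ 21 ≤ 2 × 22.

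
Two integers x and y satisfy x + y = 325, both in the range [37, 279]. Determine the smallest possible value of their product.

12834

Since x + y is fixed, pushing one of them to its bound minimizes the product.
At the endpoint x = 46, y = 325 − 46 = 279, so xy = 46 × 279 = 12834.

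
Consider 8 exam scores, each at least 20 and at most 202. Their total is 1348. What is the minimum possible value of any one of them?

To make one score as small as possible, make the other 7 as large as possible.
The other 7 can take up 7 × 202 = 1414 ≥ 1348 − 20, so one score can sit at its floor of 20.
Achievable: one at 20 and the other 7 totalling 1328, which fits since 7 × 20 ≤ 1328 ≤ 7 × 202.

20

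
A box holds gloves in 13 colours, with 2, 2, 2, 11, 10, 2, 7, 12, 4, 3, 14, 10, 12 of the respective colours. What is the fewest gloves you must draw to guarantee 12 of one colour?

87

In the worst case you take as many as possible of each colour without reaching 12: 2 + 2 + 2 + 11 + 10 + 2 + 7 + 11 + 4 + 3 + 11 + 10 + 11 = 86.
The next one must give 12 of some colour, so 86 + 1 = 87.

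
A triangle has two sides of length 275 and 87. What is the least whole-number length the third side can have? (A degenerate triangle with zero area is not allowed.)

189

The third side must exceed |275 − 87| = 188.
The smallest integer above 188 is 189.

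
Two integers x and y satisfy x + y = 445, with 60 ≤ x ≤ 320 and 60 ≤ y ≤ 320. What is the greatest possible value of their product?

49506

With x + y fixed, xy peaks when the two are closest together.
Taking x = 222 and y = 223 (both in [60, 320]) gives xy = 49506.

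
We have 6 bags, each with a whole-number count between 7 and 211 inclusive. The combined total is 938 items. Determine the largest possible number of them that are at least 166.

5

With k values at 166 or above and the rest at least 7, the sum is at least 42 + 159k.
Since the sum is 938, we need 159k ≤ 896, i.e. k ≤ 5.
k = 5 is achieved by 5 values at 166 and 1 at 7, total 837; add 101 to one value (staying below 166) to reach 938.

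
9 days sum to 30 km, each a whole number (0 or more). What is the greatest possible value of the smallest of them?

3

The 9 values sum to 30, so their minimum is at most ⌊30/9⌋ = 3.
Equality holds with 6 values of 3 and 3 values of 4.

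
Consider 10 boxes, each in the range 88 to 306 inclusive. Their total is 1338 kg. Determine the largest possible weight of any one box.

To make one box as large as possible, make the other 9 as small as possible.
The other 9 contribute at least 9 × 88 = 792, leaving at most 1338 − 792 = 546.
But each box is capped at 306, so the maximum is 306.
Achievable: one at 306 and the other 9 totalling 1032, which fits since 9 × 88 ≤ 1032 ≤ 9 × 306.

306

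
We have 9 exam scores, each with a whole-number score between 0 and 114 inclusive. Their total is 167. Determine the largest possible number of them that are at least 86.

With k values at 86 or above and the rest at least 0, the sum is at least 0 + 86k.
Since the sum is 167, we need 86k ≤ 167, i.e. k ≤ 1.
k = 1 is achieved by 1 value at 86 and 8 at 0, total 86; add 81 to one value (staying below 86) to reach 167.

1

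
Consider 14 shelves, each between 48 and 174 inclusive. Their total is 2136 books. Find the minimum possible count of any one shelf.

48

To make one shelf as small as possible, make the other 13 as large as possible.
The other 13 can take up 13 × 174 = 2262 ≥ 2136 − 48, so one shelf can sit at its floor of 48.
Achievable: one at 48 and the other 13 totalling 2088, which fits since 13 × 48 ≤ 2088 ≤ 13 × 174.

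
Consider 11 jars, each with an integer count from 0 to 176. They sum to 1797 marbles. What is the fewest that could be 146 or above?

7

Suppose at most 11 − j of them reach 146; then j values are ≤ 145 and the rest ≤ 176.
The total is then ≤ 145·j + 176·(11 − j) = 1936 − 31j. For this to be ≥ 1797 we need j ≤ 4, so at least 11 − 4 = 7 must reach 146.
Exactly 7 works: 7 values at 176 and 4 at 145 total 1812; lower one of the high values by 15 (still ≥ 146) to hit 1797.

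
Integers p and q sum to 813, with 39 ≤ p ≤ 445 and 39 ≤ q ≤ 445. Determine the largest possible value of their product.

165242

With p + q fixed, pq peaks when the two are closest together.
Taking p = 406 and q = 407 (both in [39, 445]) gives pq = 165242.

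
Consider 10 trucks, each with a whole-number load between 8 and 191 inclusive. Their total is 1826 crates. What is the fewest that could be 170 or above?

7

Suppose at most 10 − j of them reach 170; then j values are ≤ 169 and the rest ≤ 191.
The total is then ≤ 169·j + 191·(10 − j) = 1910 − 22j. For this to be ≥ 1826 we need j ≤ 3, so at least 10 − 3 = 7 must reach 170.
Exactly 7 works: 7 values at 191 and 3 at 169 total 1844; lower one of the high values by 18 (still ≥ 170) to hit 1826.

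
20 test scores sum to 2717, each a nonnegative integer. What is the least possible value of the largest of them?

If every one of the 20 were at most 135, the total would be at most 20 × 135 = 2700 < 2717.
Equality holds with 17 values of 136 and 3 values of 135.

136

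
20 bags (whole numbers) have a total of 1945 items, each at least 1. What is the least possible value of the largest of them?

The 20 values sum to 1945, so their maximum is at least ⌈1945/20⌉ = 98.
Equality holds with 5 values of 98 and 15 values of 97.

98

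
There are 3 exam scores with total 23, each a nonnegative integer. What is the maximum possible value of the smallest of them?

The average is 23/3 < 8, so some value is ≤ 7.
Equality holds with 1 value of 7 and 2 values of 8.

7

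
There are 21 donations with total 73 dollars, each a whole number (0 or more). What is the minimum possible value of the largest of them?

The average is 73/21 > 3, so not all 21 can be 3 or less; the largest is ≥ 4.
Achievable: 10 of them at 4 and 11 at 3 total 73.

4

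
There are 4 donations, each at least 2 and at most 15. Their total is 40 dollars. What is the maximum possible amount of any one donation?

15

To make one donation as large as possible, make the other 3 as small as possible.
The other 3 contribute at least 3 × 2 = 6, leaving at most 40 − 6 = 34.
But each donation is capped at 15, so the maximum is 15.
Achievable: one at 15 and the other 3 totalling 25, which fits since 3 × 2 ≤ 25 ≤ 3 × 15.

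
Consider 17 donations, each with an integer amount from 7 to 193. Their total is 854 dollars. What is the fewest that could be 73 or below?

Let j be the number exceeding 73. Then the total is ≥ 74·j + 7·(17 − j) = 119 + 67j.
So 67j ≤ 735 and j ≤ 10; hence at least 17 − 10 = 7 are ≤ 73.
Exactly 7 works: 7 values at 7 and 10 at 74 total 789; raise one of the low values by 65 (still ≤ 73) to hit 854.

7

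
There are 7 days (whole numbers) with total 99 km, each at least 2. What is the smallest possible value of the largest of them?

15

The 7 values sum to 99, so their maximum is at least ⌈99/7⌉ = 15.
Achievable: 1 of them at 15 and 6 at 14 total 99.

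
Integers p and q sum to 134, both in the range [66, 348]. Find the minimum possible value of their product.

4488

pq = p(134 − p) is concave in p, so over [66, 68] it is minimized at an endpoint.
At the endpoint p = 66, q = 134 − 66 = 68, so pq = 66 × 68 = 4488.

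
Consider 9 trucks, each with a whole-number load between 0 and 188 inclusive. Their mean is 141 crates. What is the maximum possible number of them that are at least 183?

The total is 9 × 141 = 1269.
Suppose k of them are at least 183. Those contribute at least 183 each and the other 9 − k at least 0 each.
So the total is at least 183k + 0(9 − k) = 0 + 183k. This must be ≤ 1269, giving k ≤ 6.
k = 6 is achieved by 6 values at 183 and 3 at 0, total 1098; add 171 to one value (staying below 183) to reach 1269.

6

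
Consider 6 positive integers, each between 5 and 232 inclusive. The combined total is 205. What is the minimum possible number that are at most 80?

4

If only k of them are at most 80, the other 6 − k are at least 81, so the total is at least (6 − k)·81 + k·5.
This is ≤ 205, so (6 − k)·81 + 5k ≤ 205, which gives k ≥ 4.
Exactly 4 works: 4 values at 5 and 2 at 81 total 182; raise one of the low values by 23 (still ≤ 80) to hit 205.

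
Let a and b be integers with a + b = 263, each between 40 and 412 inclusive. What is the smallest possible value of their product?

For a fixed sum, ab is smallest when a and b are as far apart as possible.
The extreme feasible split is a = 40, b = 223, giving ab = 8920.

8920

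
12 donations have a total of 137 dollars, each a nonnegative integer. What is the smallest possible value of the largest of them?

Some value must be at least ⌈137/12⌉ = 12, since 12 × 11 = 132 < 137.
Taking 7 copies of 11 and 5 copies of 12 gives exactly 137, so 12 is attained.

12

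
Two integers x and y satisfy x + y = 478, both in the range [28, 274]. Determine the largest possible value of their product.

With x + y fixed, xy peaks when the two are closest together.
Taking x = 239 and y = 239 (both in [28, 274]) gives xy = 57121.

57121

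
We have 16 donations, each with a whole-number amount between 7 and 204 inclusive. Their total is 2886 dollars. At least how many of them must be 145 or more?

10

If only k of them are at least 145, the other 16 − k are at most 144, so the total is at most k·204 + (16 − k)·144.
This must reach 2886, so k·204 + (16 − k)·144 ≥ 2886, giving k ≥ 10.
Exactly 10 works: 10 values at 204 and 6 at 144 total 2904; lower one of the high values by 18 (still ≥ 145) to hit 2886.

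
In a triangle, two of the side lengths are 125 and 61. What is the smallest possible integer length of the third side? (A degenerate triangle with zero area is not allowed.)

65

The third side must exceed |125 − 61| = 64.
The smallest integer above 64 is 65.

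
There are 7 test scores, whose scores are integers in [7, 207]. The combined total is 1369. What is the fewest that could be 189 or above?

Each value short of 189 is at most 188, costing at least 207 − 188 = 19 against the maximum total of 1449.
We can afford to lose at most 1449 − 1369 = 80, so at most ⌊80/19⌋ = 4 fall short, and at least 3 are ≥ 189.
Exactly 3 works: 3 values at 207 and 4 at 188 total 1373; lower one of the high values by 4 (still ≥ 189) to hit 1369.

3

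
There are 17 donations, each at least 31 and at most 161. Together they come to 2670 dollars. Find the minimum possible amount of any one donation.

94

To make one donation as small as possible, make the other 16 as large as possible.
The other 16 contribute at most 16 × 161 = 2576, leaving at least 2670 − 2576 = 94.
Since 94 ≥ 31, this is achievable: one at 94 and 16 at 161.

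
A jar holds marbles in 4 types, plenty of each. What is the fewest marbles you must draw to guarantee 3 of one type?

9

In the worst case you draw 2 of each of the 4 types: 4 × 2 = 8.
One more forces 3 of some type, so 8 + 1 = 9.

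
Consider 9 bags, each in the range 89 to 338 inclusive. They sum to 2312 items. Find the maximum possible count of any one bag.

338

Maximizing one value means minimizing the remaining 8.
The other 8 contribute at least 8 × 89 = 712, leaving at most 2312 − 712 = 1600.
But each bag is capped at 338, so the maximum is 338.
Achievable: one at 338 and the other 8 totalling 1974, which fits since 8 × 89 ≤ 1974 ≤ 8 × 338.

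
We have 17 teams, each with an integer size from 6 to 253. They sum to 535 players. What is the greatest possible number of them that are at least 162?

Suppose k of them are at least 162. Those contribute at least 162 each and the other 17 − k at least 6 each.
So the total is at least 162k + 6(17 − k) = 102 + 156k. This must be ≤ 535, giving k ≤ 2.
k = 2 is achieved by 2 values at 162 and 15 at 6, total 414; add 121 to one value (staying below 162) to reach 535.

2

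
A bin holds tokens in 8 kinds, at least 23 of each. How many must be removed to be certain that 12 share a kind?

In the worst case you draw 11 of each of the 8 kinds: 8 × 11 = 88.
One more forces 12 of some kind, so 88 + 1 = 89.

89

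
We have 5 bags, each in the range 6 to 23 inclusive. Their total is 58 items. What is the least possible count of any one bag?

Minimizing one value means maximizing the remaining 4.
The other 4 can take up 4 × 23 = 92 ≥ 58 − 6, so one bag can sit at its floor of 6.
Achievable: one at 6 and the other 4 totalling 52, which fits since 4 × 6 ≤ 52 ≤ 4 × 23.

6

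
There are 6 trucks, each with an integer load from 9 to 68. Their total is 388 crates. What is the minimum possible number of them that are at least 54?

5

If only k of them are at least 54, the other 6 − k are at most 53, so the total is at most k·68 + (6 − k)·53.
This must reach 388, so k·68 + (6 − k)·53 ≥ 388, giving k ≥ 5.
Exactly 5 works: 5 values at 68 and 1 at 53 total 393; lower one of the high values by 5 (still ≥ 54) to hit 388.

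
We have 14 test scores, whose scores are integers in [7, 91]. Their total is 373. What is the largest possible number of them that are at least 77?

Suppose k of them are at least 77. Those contribute at least 77 each and the other 14 − k at least 7 each.
So the total is at least 77k + 7(14 − k) = 98 + 70k. This must be ≤ 373, giving k ≤ 3.
k = 3 is achieved by 3 values at 77 and 11 at 7, total 308; add 65 to one value (staying below 77) to reach 373.

3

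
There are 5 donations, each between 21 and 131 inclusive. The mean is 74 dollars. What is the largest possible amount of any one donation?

131

To make one donation as large as possible, make the other 4 as small as possible.
The total is 5 × 74 = 370.
The other 4 contribute at least 4 × 21 = 84, leaving at most 370 − 84 = 286.
But each donation is capped at 131, so the maximum is 131.
Achievable: one at 131 and the other 4 totalling 239, which fits since 4 × 21 ≤ 239 ≤ 4 × 131.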